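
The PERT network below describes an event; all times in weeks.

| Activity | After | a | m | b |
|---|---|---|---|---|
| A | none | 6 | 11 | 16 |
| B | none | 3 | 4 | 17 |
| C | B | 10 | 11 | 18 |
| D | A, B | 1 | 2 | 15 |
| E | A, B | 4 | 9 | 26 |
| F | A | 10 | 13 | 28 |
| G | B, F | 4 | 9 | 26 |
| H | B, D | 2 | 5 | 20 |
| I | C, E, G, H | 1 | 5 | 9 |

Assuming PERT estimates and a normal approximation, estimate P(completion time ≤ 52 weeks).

0.973

te_A = (6 + 4·11 + 16)/6 = 66/6 = 11; σ²_A = ((16−6)/6)² = 2.778
te_B = (3 + 4·4 + 17)/6 = 36/6 = 6; σ²_B = ((17−3)/6)² = 5.444
te_C = (10 + 4·11 + 18)/6 = 72/6 = 12; σ²_C = ((18−10)/6)² = 1.778
te_D = (1 + 4·2 + 15)/6 = 24/6 = 4; σ²_D = ((15−1)/6)² = 5.444
te_E = (4 + 4·9 + 26)/6 = 66/6 = 11; σ²_E = ((26−4)/6)² = 13.444
te_F = (10 + 4·13 + 28)/6 = 90/6 = 15; σ²_F = ((28−10)/6)² = 9.000
te_G = (4 + 4·9 + 26)/6 = 66/6 = 11; σ²_G = ((26−4)/6)² = 13.444
te_H = (2 + 4·5 + 20)/6 = 42/6 = 7; σ²_H = ((20−2)/6)² = 9.000
te_I = (1 + 4·5 + 9)/6 = 30/6 = 5; σ²_I = ((9−1)/6)² = 1.778

Forward pass:
ES_A = 0; EF_A = 11
ES_B = 0; EF_B = 6
ES_C = 6; EF_C = 6+12 = 18
ES_D = max(EF_A=11, EF_B=6) = 11; EF_D = 11+4 = 15
ES_E = max(EF_A=11, EF_B=6) = 11; EF_E = 11+11 = 22
ES_F = 11; EF_F = 11+15 = 26
ES_G = max(EF_B=6, EF_F=26) = 26; EF_G = 26+11 = 37
ES_H = max(EF_B=6, EF_D=15) = 15; EF_H = 15+7 = 22
ES_I = max(EF_C=18, EF_E=22, EF_G=37, EF_H=22) = 37; EF_I = 37+5 = 42
Expected project duration μ = 42 weeks. Critical path: A → F → G → I.

Variance along critical path = 2.778 + 9.000 + 13.444 + 1.778 = 27.000; σ = √27.000 = 5.196 weeks.
Z = (52 − 42) / 5.196 = 1.925
P(T ≤ 52) = Φ(1.925) ≈ 0.973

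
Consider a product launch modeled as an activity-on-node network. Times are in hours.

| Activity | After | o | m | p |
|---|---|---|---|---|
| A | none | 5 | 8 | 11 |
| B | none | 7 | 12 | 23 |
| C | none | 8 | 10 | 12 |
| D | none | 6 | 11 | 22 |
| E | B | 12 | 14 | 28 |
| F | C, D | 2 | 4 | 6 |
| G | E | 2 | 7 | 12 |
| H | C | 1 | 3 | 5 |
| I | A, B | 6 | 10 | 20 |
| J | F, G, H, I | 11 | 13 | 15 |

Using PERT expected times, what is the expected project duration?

te_A = (5 + 4·8 + 11)/6 = 48/6 = 8
te_B = (7 + 4·12 + 23)/6 = 78/6 = 13
te_C = (8 + 4·10 + 12)/6 = 60/6 = 10
te_D = (6 + 4·11 + 22)/6 = 72/6 = 12
te_E = (12 + 4·14 + 28)/6 = 96/6 = 16
te_F = (2 + 4·4 + 6)/6 = 24/6 = 4
te_G = (2 + 4·7 + 12)/6 = 42/6 = 7
te_H = (1 + 4·3 + 5)/6 = 18/6 = 3
te_I = (6 + 4·10 + 20)/6 = 66/6 = 11
te_J = (11 + 4·13 + 15)/6 = 78/6 = 13

Forward pass:
ES_A = 0; EF_A = 8
ES_B = 0; EF_B = 13
ES_C = 0; EF_C = 10
ES_D = 0; EF_D = 12
ES_E = 13; EF_E = 13+16 = 29
ES_F = max(EF_C=10, EF_D=12) = 12; EF_F = 12+4 = 16
ES_G = 29; EF_G = 29+7 = 36
ES_H = 10; EF_H = 10+3 = 13
ES_I = max(EF_A=8, EF_B=13) = 13; EF_I = 13+11 = 24
ES_J = max(EF_F=16, EF_G=36, EF_H=13, EF_I=24) = 36; EF_J = 36+13 = 49
Expected project duration μ = 49 hours. Critical path: B → E → G → J.

49 hours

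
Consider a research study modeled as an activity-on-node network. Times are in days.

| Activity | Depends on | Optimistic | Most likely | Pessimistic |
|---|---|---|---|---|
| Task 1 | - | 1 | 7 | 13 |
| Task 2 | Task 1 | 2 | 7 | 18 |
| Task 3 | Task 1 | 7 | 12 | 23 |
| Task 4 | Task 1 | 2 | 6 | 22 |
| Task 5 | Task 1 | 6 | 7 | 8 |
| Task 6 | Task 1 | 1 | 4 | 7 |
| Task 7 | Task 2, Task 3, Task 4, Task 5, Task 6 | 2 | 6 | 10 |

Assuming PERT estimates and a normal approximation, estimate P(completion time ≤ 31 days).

te_Task 1 = (1 + 4·7 + 13)/6 = 42/6 = 7; σ²_Task 1 = ((13−1)/6)² = 4.000
te_Task 2 = (2 + 4·7 + 18)/6 = 48/6 = 8; σ²_Task 2 = ((18−2)/6)² = 7.111
te_Task 3 = (7 + 4·12 + 23)/6 = 78/6 = 13; σ²_Task 3 = ((23−7)/6)² = 7.111
te_Task 4 = (2 + 4·6 + 22)/6 = 48/6 = 8; σ²_Task 4 = ((22−2)/6)² = 11.111
te_Task 5 = (6 + 4·7 + 8)/6 = 42/6 = 7; σ²_Task 5 = ((8−6)/6)² = 0.111
te_Task 6 = (1 + 4·4 + 7)/6 = 24/6 = 4; σ²_Task 6 = ((7−1)/6)² = 1.000
te_Task 7 = (2 + 4·6 + 10)/6 = 36/6 = 6; σ²_Task 7 = ((10−2)/6)² = 1.778

Forward pass:
ES_Task 1 = 0; EF_Task 1 = 7
ES_Task 2 = 7; EF_Task 2 = 7+8 = 15
ES_Task 3 = 7; EF_Task 3 = 7+13 = 20
ES_Task 4 = 7; EF_Task 4 = 7+8 = 15
ES_Task 5 = 7; EF_Task 5 = 7+7 = 14
ES_Task 6 = 7; EF_Task 6 = 7+4 = 11
ES_Task 7 = max(EF_Task 2=15, EF_Task 3=20, EF_Task 4=15, EF_Task 5=14, EF_Task 6=11) = 20; EF_Task 7 = 20+6 = 26
Expected project duration μ = 26 days. Critical path: Task 1 → Task 3 → Task 7.

Variance along critical path = 4.000 + 7.111 + 1.778 = 12.889; σ = √12.889 = 3.590 days.
Z = (31 − 26) / 3.590 = 1.393
P(T ≤ 31) = Φ(1.393) ≈ 0.918

0.918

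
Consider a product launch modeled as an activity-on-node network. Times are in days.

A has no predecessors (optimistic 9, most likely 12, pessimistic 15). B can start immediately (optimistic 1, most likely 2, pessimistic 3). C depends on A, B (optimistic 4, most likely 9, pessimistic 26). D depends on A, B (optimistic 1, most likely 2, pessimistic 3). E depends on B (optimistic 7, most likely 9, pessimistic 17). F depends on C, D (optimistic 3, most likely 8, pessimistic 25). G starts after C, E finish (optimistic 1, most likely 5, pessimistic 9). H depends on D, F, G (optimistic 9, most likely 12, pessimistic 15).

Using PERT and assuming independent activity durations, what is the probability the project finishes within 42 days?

0.288

te_A = (9 + 4·12 + 15)/6 = 72/6 = 12; σ²_A = ((15−9)/6)² = 1.000
te_B = (1 + 4·2 + 3)/6 = 12/6 = 2; σ²_B = ((3−1)/6)² = 0.111
te_C = (4 + 4·9 + 26)/6 = 66/6 = 11; σ²_C = ((26−4)/6)² = 13.444
te_D = (1 + 4·2 + 3)/6 = 12/6 = 2; σ²_D = ((3−1)/6)² = 0.111
te_E = (7 + 4·9 + 17)/6 = 60/6 = 10; σ²_E = ((17−7)/6)² = 2.778
te_F = (3 + 4·8 + 25)/6 = 60/6 = 10; σ²_F = ((25−3)/6)² = 13.444
te_G = (1 + 4·5 + 9)/6 = 30/6 = 5; σ²_G = ((9−1)/6)² = 1.778
te_H = (9 + 4·12 + 15)/6 = 72/6 = 12; σ²_H = ((15−9)/6)² = 1.000

Forward pass:
ES_A = 0; EF_A = 12
ES_B = 0; EF_B = 2
ES_C = max(EF_A=12, EF_B=2) = 12; EF_C = 12+11 = 23
ES_D = max(EF_A=12, EF_B=2) = 12; EF_D = 12+2 = 14
ES_E = 2; EF_E = 2+10 = 12
ES_F = max(EF_C=23, EF_D=14) = 23; EF_F = 23+10 = 33
ES_G = max(EF_C=23, EF_E=12) = 23; EF_G = 23+5 = 28
ES_H = max(EF_D=14, EF_F=33, EF_G=28) = 33; EF_H = 33+12 = 45
Expected project duration μ = 45 days. Critical path: A → C → F → H.

Variance along critical path = 1.000 + 13.444 + 13.444 + 1.000 = 28.889; σ = √28.889 = 5.375 days.
Z = (42 − 45) / 5.375 = -0.558
P(T ≤ 42) = Φ(-0.558) ≈ 0.288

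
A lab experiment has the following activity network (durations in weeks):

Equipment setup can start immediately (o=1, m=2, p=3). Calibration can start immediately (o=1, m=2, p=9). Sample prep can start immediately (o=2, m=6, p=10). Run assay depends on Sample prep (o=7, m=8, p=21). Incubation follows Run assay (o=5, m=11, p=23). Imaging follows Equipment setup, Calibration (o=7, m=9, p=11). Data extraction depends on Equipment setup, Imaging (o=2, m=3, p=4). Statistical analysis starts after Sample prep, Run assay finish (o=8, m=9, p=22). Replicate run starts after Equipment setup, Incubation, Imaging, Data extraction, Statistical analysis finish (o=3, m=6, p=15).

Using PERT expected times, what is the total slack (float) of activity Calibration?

te_Equipment setup = (1 + 4·2 + 3)/6 = 12/6 = 2
te_Calibration = (1 + 4·2 + 9)/6 = 18/6 = 3
te_Sample prep = (2 + 4·6 + 10)/6 = 36/6 = 6
te_Run assay = (7 + 4·8 + 21)/6 = 60/6 = 10
te_Incubation = (5 + 4·11 + 23)/6 = 72/6 = 12
te_Imaging = (7 + 4·9 + 11)/6 = 54/6 = 9
te_Data extraction = (2 + 4·3 + 4)/6 = 18/6 = 3
te_Statistical analysis = (8 + 4·9 + 22)/6 = 66/6 = 11
te_Replicate run = (3 + 4·6 + 15)/6 = 42/6 = 7

Forward pass:
ES_Equipment setup = 0; EF_Equipment setup = 2
ES_Calibration = 0; EF_Calibration = 3
ES_Sample prep = 0; EF_Sample prep = 6
ES_Run assay = 6; EF_Run assay = 6+10 = 16
ES_Incubation = 16; EF_Incubation = 16+12 = 28
ES_Imaging = max(EF_Equipment setup=2, EF_Calibration=3) = 3; EF_Imaging = 3+9 = 12
ES_Data extraction = max(EF_Equipment setup=2, EF_Imaging=12) = 12; EF_Data extraction = 12+3 = 15
ES_Statistical analysis = max(EF_Sample prep=6, EF_Run assay=16) = 16; EF_Statistical analysis = 16+11 = 27
ES_Replicate run = max(EF_Equipment setup=2, EF_Incubation=28, EF_Imaging=12, EF_Data extraction=15, EF_Statistical analysis=27) = 28; EF_Replicate run = 28+7 = 35
Expected project duration μ = 35 weeks. Critical path: Sample prep → Run assay → Incubation → Replicate run.

Backward pass:
LF_Replicate run = 35; LS_Replicate run = 35−7 = 28
LF_Statistical analysis = LS_Replicate run = 28; LS_Statistical analysis = 28−11 = 17
LF_Data extraction = LS_Replicate run = 28; LS_Data extraction = 28−3 = 25
LF_Imaging = min(LS_Data extraction=25, LS_Replicate run=28) = 25; LS_Imaging = 25−9 = 16
LF_Incubation = LS_Replicate run = 28; LS_Incubation = 28−12 = 16
LF_Run assay = min(LS_Incubation=16, LS_Statistical analysis=17) = 16; LS_Run assay = 16−10 = 6
LF_Sample prep = min(LS_Run assay=6, LS_Statistical analysis=17) = 6; LS_Sample prep = 6−6 = 0
LF_Calibration = LS_Imaging = 16; LS_Calibration = 16−3 = 13
LF_Equipment setup = min(LS_Imaging=16, LS_Data extraction=25, LS_Replicate run=28) = 16; LS_Equipment setup = 16−2 = 14
Slack_Calibration = LS_Calibration − ES_Calibration = 13 − 0 = 13

13 weeks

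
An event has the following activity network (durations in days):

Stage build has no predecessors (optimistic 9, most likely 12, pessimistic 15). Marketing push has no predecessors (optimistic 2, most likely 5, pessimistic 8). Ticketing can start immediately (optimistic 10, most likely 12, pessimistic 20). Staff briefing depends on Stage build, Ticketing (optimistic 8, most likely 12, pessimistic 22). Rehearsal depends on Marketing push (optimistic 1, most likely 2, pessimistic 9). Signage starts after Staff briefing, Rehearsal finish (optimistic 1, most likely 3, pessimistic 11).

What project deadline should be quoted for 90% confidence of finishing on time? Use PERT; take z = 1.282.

34.3 days

te_Stage build = (9 + 4·12 + 15)/6 = 72/6 = 12; σ²_Stage build = ((15−9)/6)² = 1.000
te_Marketing push = (2 + 4·5 + 8)/6 = 30/6 = 5; σ²_Marketing push = ((8−2)/6)² = 1.000
te_Ticketing = (10 + 4·12 + 20)/6 = 78/6 = 13; σ²_Ticketing = ((20−10)/6)² = 2.778
te_Staff briefing = (8 + 4·12 + 22)/6 = 78/6 = 13; σ²_Staff briefing = ((22−8)/6)² = 5.444
te_Rehearsal = (1 + 4·2 + 9)/6 = 18/6 = 3; σ²_Rehearsal = ((9−1)/6)² = 1.778
te_Signage = (1 + 4·3 + 11)/6 = 24/6 = 4; σ²_Signage = ((11−1)/6)² = 2.778

Forward pass:
ES_Stage build = 0; EF_Stage build = 12
ES_Marketing push = 0; EF_Marketing push = 5
ES_Ticketing = 0; EF_Ticketing = 13
ES_Staff briefing = max(EF_Stage build=12, EF_Ticketing=13) = 13; EF_Staff briefing = 13+13 = 26
ES_Rehearsal = 5; EF_Rehearsal = 5+3 = 8
ES_Signage = max(EF_Staff briefing=26, EF_Rehearsal=8) = 26; EF_Signage = 26+4 = 30
Expected project duration μ = 30 days. Critical path: Ticketing → Staff briefing → Signage.

Variance along critical path = 2.778 + 5.444 + 2.778 = 11.000; σ = 3.317 days.
D = μ + z·σ = 30 + 1.282·3.317 = 34.3 days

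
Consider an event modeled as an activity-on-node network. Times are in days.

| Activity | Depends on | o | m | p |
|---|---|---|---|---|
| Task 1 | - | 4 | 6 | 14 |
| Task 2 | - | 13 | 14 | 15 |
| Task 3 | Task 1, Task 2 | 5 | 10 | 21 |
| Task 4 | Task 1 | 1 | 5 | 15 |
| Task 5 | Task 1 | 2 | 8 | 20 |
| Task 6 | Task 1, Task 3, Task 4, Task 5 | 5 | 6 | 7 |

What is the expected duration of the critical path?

31 days

te_Task 1 = (4 + 4·6 + 14)/6 = 42/6 = 7
te_Task 2 = (13 + 4·14 + 15)/6 = 84/6 = 14
te_Task 3 = (5 + 4·10 + 21)/6 = 66/6 = 11
te_Task 4 = (1 + 4·5 + 15)/6 = 36/6 = 6
te_Task 5 = (2 + 4·8 + 20)/6 = 54/6 = 9
te_Task 6 = (5 + 4·6 + 7)/6 = 36/6 = 6

Forward pass:
ES_Task 1 = 0; EF_Task 1 = 7
ES_Task 2 = 0; EF_Task 2 = 14
ES_Task 3 = max(EF_Task 1=7, EF_Task 2=14) = 14; EF_Task 3 = 14+11 = 25
ES_Task 4 = 7; EF_Task 4 = 7+6 = 13
ES_Task 5 = 7; EF_Task 5 = 7+9 = 16
ES_Task 6 = max(EF_Task 1=7, EF_Task 3=25, EF_Task 4=13, EF_Task 5=16) = 25; EF_Task 6 = 25+6 = 31
Expected project duration μ = 31 days. Critical path: Task 2 → Task 3 → Task 6.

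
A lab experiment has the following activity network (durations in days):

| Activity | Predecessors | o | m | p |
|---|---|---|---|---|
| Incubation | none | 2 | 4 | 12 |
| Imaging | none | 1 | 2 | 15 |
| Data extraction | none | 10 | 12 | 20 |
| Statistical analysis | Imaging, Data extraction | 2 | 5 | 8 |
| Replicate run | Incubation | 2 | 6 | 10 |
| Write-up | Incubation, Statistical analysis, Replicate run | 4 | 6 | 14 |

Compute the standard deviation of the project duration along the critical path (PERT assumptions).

2.56 days

te_Incubation = (2 + 4·4 + 12)/6 = 30/6 = 5; σ²_Incubation = ((12−2)/6)² = 2.778
te_Imaging = (1 + 4·2 + 15)/6 = 24/6 = 4; σ²_Imaging = ((15−1)/6)² = 5.444
te_Data extraction = (10 + 4·12 + 20)/6 = 78/6 = 13; σ²_Data extraction = ((20−10)/6)² = 2.778
te_Statistical analysis = (2 + 4·5 + 8)/6 = 30/6 = 5; σ²_Statistical analysis = ((8−2)/6)² = 1.000
te_Replicate run = (2 + 4·6 + 10)/6 = 36/6 = 6; σ²_Replicate run = ((10−2)/6)² = 1.778
te_Write-up = (4 + 4·6 + 14)/6 = 42/6 = 7; σ²_Write-up = ((14−4)/6)² = 2.778

Forward pass:
ES_Incubation = 0; EF_Incubation = 5
ES_Imaging = 0; EF_Imaging = 4
ES_Data extraction = 0; EF_Data extraction = 13
ES_Statistical analysis = max(EF_Imaging=4, EF_Data extraction=13) = 13; EF_Statistical analysis = 13+5 = 18
ES_Replicate run = 5; EF_Replicate run = 5+6 = 11
ES_Write-up = max(EF_Incubation=5, EF_Statistical analysis=18, EF_Replicate run=11) = 18; EF_Write-up = 18+7 = 25
Expected project duration μ = 25 days. Critical path: Data extraction → Statistical analysis → Write-up.

Variance along critical path = 2.778 + 1.000 + 2.778 = 6.556
σ = √6.556 = 2.560 days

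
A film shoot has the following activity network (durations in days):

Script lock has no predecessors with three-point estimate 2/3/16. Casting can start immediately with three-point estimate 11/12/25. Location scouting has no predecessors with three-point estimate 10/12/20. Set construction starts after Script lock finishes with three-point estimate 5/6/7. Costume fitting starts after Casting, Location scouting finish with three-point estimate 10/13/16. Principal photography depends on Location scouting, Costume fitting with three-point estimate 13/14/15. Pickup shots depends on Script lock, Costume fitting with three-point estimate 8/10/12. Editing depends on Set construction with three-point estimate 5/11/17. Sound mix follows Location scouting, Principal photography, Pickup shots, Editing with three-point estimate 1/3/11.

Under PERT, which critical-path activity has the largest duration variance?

Casting

te_Script lock = (2 + 4·3 + 16)/6 = 30/6 = 5; σ²_Script lock = ((16−2)/6)² = 5.444
te_Casting = (11 + 4·12 + 25)/6 = 84/6 = 14; σ²_Casting = ((25−11)/6)² = 5.444
te_Location scouting = (10 + 4·12 + 20)/6 = 78/6 = 13; σ²_Location scouting = ((20−10)/6)² = 2.778
te_Set construction = (5 + 4·6 + 7)/6 = 36/6 = 6; σ²_Set construction = ((7−5)/6)² = 0.111
te_Costume fitting = (10 + 4·13 + 16)/6 = 78/6 = 13; σ²_Costume fitting = ((16−10)/6)² = 1.000
te_Principal photography = (13 + 4·14 + 15)/6 = 84/6 = 14; σ²_Principal photography = ((15−13)/6)² = 0.111
te_Pickup shots = (8 + 4·10 + 12)/6 = 60/6 = 10; σ²_Pickup shots = ((12−8)/6)² = 0.444
te_Editing = (5 + 4·11 + 17)/6 = 66/6 = 11; σ²_Editing = ((17−5)/6)² = 4.000
te_Sound mix = (1 + 4·3 + 11)/6 = 24/6 = 4; σ²_Sound mix = ((11−1)/6)² = 2.778

Forward pass:
ES_Script lock = 0; EF_Script lock = 5
ES_Casting = 0; EF_Casting = 14
ES_Location scouting = 0; EF_Location scouting = 13
ES_Set construction = 5; EF_Set construction = 5+6 = 11
ES_Costume fitting = max(EF_Casting=14, EF_Location scouting=13) = 14; EF_Costume fitting = 14+13 = 27
ES_Principal photography = max(EF_Location scouting=13, EF_Costume fitting=27) = 27; EF_Principal photography = 27+14 = 41
ES_Pickup shots = max(EF_Script lock=5, EF_Costume fitting=27) = 27; EF_Pickup shots = 27+10 = 37
ES_Editing = 11; EF_Editing = 11+11 = 22
ES_Sound mix = max(EF_Location scouting=13, EF_Principal photography=41, EF_Pickup shots=37, EF_Editing=22) = 41; EF_Sound mix = 41+4 = 45
Expected project duration μ = 45 days. Critical path: Casting → Costume fitting → Principal photography → Sound mix.

Variances on critical path: σ²_Casting=5.444, σ²_Costume fitting=1.000, σ²_Principal photography=0.111, σ²_Sound mix=2.778.
Largest is σ²_Casting = 5.444.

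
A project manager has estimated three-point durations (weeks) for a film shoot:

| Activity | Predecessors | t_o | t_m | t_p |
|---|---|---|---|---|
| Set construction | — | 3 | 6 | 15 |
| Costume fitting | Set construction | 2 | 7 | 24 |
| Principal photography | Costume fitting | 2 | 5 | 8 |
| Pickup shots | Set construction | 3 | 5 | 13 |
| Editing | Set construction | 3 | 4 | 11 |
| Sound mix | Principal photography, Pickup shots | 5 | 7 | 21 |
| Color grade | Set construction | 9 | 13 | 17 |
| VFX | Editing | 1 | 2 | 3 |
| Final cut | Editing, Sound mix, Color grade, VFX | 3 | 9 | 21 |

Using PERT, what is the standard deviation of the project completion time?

te_Set construction = (3 + 4·6 + 15)/6 = 42/6 = 7; σ²_Set construction = ((15−3)/6)² = 4.000
te_Costume fitting = (2 + 4·7 + 24)/6 = 54/6 = 9; σ²_Costume fitting = ((24−2)/6)² = 13.444
te_Principal photography = (2 + 4·5 + 8)/6 = 30/6 = 5; σ²_Principal photography = ((8−2)/6)² = 1.000
te_Pickup shots = (3 + 4·5 + 13)/6 = 36/6 = 6; σ²_Pickup shots = ((13−3)/6)² = 2.778
te_Editing = (3 + 4·4 + 11)/6 = 30/6 = 5; σ²_Editing = ((11−3)/6)² = 1.778
te_Sound mix = (5 + 4·7 + 21)/6 = 54/6 = 9; σ²_Sound mix = ((21−5)/6)² = 7.111
te_Color grade = (9 + 4·13 + 17)/6 = 78/6 = 13; σ²_Color grade = ((17−9)/6)² = 1.778
te_VFX = (1 + 4·2 + 3)/6 = 12/6 = 2; σ²_VFX = ((3−1)/6)² = 0.111
te_Final cut = (3 + 4·9 + 21)/6 = 60/6 = 10; σ²_Final cut = ((21−3)/6)² = 9.000

Forward pass:
ES_Set construction = 0; EF_Set construction = 7
ES_Costume fitting = 7; EF_Costume fitting = 7+9 = 16
ES_Principal photography = 16; EF_Principal photography = 16+5 = 21
ES_Pickup shots = 7; EF_Pickup shots = 7+6 = 13
ES_Editing = 7; EF_Editing = 7+5 = 12
ES_Sound mix = max(EF_Principal photography=21, EF_Pickup shots=13) = 21; EF_Sound mix = 21+9 = 30
ES_Color grade = 7; EF_Color grade = 7+13 = 20
ES_VFX = 12; EF_VFX = 12+2 = 14
ES_Final cut = max(EF_Editing=12, EF_Sound mix=30, EF_Color grade=20, EF_VFX=14) = 30; EF_Final cut = 30+10 = 40
Expected project duration μ = 40 weeks. Critical path: Set construction → Costume fitting → Principal photography → Sound mix → Final cut.

Variance along critical path = 4.000 + 13.444 + 1.000 + 7.111 + 9.000 = 34.556
σ = √34.556 = 5.878 weeks

5.88 weeks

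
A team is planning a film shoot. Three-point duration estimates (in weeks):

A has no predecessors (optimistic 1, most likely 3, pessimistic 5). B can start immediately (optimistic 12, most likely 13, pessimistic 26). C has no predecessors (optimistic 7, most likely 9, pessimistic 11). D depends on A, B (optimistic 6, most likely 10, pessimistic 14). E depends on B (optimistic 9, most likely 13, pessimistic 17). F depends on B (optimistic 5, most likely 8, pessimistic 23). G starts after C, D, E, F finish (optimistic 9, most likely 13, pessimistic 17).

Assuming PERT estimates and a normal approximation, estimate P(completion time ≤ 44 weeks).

te_A = (1 + 4·3 + 5)/6 = 18/6 = 3; σ²_A = ((5−1)/6)² = 0.444
te_B = (12 + 4·13 + 26)/6 = 90/6 = 15; σ²_B = ((26−12)/6)² = 5.444
te_C = (7 + 4·9 + 11)/6 = 54/6 = 9; σ²_C = ((11−7)/6)² = 0.444
te_D = (6 + 4·10 + 14)/6 = 60/6 = 10; σ²_D = ((14−6)/6)² = 1.778
te_E = (9 + 4·13 + 17)/6 = 78/6 = 13; σ²_E = ((17−9)/6)² = 1.778
te_F = (5 + 4·8 + 23)/6 = 60/6 = 10; σ²_F = ((23−5)/6)² = 9.000
te_G = (9 + 4·13 + 17)/6 = 78/6 = 13; σ²_G = ((17−9)/6)² = 1.778

Forward pass:
ES_A = 0; EF_A = 3
ES_B = 0; EF_B = 15
ES_C = 0; EF_C = 9
ES_D = max(EF_A=3, EF_B=15) = 15; EF_D = 15+10 = 25
ES_E = 15; EF_E = 15+13 = 28
ES_F = 15; EF_F = 15+10 = 25
ES_G = max(EF_C=9, EF_D=25, EF_E=28, EF_F=25) = 28; EF_G = 28+13 = 41
Expected project duration μ = 41 weeks. Critical path: B → E → G.

Variance along critical path = 5.444 + 1.778 + 1.778 = 9.000; σ = √9.000 = 3.000 weeks.
Z = (44 − 41) / 3.000 = 1.000
P(T ≤ 44) = Φ(1.000) ≈ 0.841

0.841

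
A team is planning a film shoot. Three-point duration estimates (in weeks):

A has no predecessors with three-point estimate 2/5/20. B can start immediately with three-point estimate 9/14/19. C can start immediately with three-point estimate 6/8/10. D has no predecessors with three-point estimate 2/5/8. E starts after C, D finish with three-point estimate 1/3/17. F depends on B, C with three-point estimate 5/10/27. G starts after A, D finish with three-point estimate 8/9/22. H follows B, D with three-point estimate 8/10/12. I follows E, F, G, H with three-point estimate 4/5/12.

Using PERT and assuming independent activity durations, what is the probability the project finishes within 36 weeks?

te_A = (2 + 4·5 + 20)/6 = 42/6 = 7; σ²_A = ((20−2)/6)² = 9.000
te_B = (9 + 4·14 + 19)/6 = 84/6 = 14; σ²_B = ((19−9)/6)² = 2.778
te_C = (6 + 4·8 + 10)/6 = 48/6 = 8; σ²_C = ((10−6)/6)² = 0.444
te_D = (2 + 4·5 + 8)/6 = 30/6 = 5; σ²_D = ((8−2)/6)² = 1.000
te_E = (1 + 4·3 + 17)/6 = 30/6 = 5; σ²_E = ((17−1)/6)² = 7.111
te_F = (5 + 4·10 + 27)/6 = 72/6 = 12; σ²_F = ((27−5)/6)² = 13.444
te_G = (8 + 4·9 + 22)/6 = 66/6 = 11; σ²_G = ((22−8)/6)² = 5.444
te_H = (8 + 4·10 + 12)/6 = 60/6 = 10; σ²_H = ((12−8)/6)² = 0.444
te_I = (4 + 4·5 + 12)/6 = 36/6 = 6; σ²_I = ((12−4)/6)² = 1.778

Forward pass:
ES_A = 0; EF_A = 7
ES_B = 0; EF_B = 14
ES_C = 0; EF_C = 8
ES_D = 0; EF_D = 5
ES_E = max(EF_C=8, EF_D=5) = 8; EF_E = 8+5 = 13
ES_F = max(EF_B=14, EF_C=8) = 14; EF_F = 14+12 = 26
ES_G = max(EF_A=7, EF_D=5) = 7; EF_G = 7+11 = 18
ES_H = max(EF_B=14, EF_D=5) = 14; EF_H = 14+10 = 24
ES_I = max(EF_E=13, EF_F=26, EF_G=18, EF_H=24) = 26; EF_I = 26+6 = 32
Expected project duration μ = 32 weeks. Critical path: B → F → I.

Variance along critical path = 2.778 + 13.444 + 1.778 = 18.000; σ = √18.000 = 4.243 weeks.
Z = (36 − 32) / 4.243 = 0.943
P(T ≤ 36) = Φ(0.943) ≈ 0.827

0.827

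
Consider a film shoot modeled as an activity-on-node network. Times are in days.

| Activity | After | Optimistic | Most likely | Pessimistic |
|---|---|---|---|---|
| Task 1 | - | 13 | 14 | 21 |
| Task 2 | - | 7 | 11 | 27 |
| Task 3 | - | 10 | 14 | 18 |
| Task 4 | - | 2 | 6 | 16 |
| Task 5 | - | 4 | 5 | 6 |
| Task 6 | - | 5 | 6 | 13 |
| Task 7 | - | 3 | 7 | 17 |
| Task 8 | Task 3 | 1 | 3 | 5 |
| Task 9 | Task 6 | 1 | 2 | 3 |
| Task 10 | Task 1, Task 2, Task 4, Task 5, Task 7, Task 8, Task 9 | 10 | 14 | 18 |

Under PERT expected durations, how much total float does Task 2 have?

4 days

te_Task 1 = (13 + 4·14 + 21)/6 = 90/6 = 15
te_Task 2 = (7 + 4·11 + 27)/6 = 78/6 = 13
te_Task 3 = (10 + 4·14 + 18)/6 = 84/6 = 14
te_Task 4 = (2 + 4·6 + 16)/6 = 42/6 = 7
te_Task 5 = (4 + 4·5 + 6)/6 = 30/6 = 5
te_Task 6 = (5 + 4·6 + 13)/6 = 42/6 = 7
te_Task 7 = (3 + 4·7 + 17)/6 = 48/6 = 8
te_Task 8 = (1 + 4·3 + 5)/6 = 18/6 = 3
te_Task 9 = (1 + 4·2 + 3)/6 = 12/6 = 2
te_Task 10 = (10 + 4·14 + 18)/6 = 84/6 = 14

Forward pass:
ES_Task 1 = 0; EF_Task 1 = 15
ES_Task 2 = 0; EF_Task 2 = 13
ES_Task 3 = 0; EF_Task 3 = 14
ES_Task 4 = 0; EF_Task 4 = 7
ES_Task 5 = 0; EF_Task 5 = 5
ES_Task 6 = 0; EF_Task 6 = 7
ES_Task 7 = 0; EF_Task 7 = 8
ES_Task 8 = 14; EF_Task 8 = 14+3 = 17
ES_Task 9 = 7; EF_Task 9 = 7+2 = 9
ES_Task 10 = max(EF_Task 1=15, EF_Task 2=13, EF_Task 4=7, EF_Task 5=5, EF_Task 7=8, EF_Task 8=17, EF_Task 9=9) = 17; EF_Task 10 = 17+14 = 31
Expected project duration μ = 31 days. Critical path: Task 3 → Task 8 → Task 10.

Backward pass:
LF_Task 10 = 31; LS_Task 10 = 31−14 = 17
LF_Task 9 = LS_Task 10 = 17; LS_Task 9 = 17−2 = 15
LF_Task 8 = LS_Task 10 = 17; LS_Task 8 = 17−3 = 14
LF_Task 7 = LS_Task 10 = 17; LS_Task 7 = 17−8 = 9
LF_Task 6 = LS_Task 9 = 15; LS_Task 6 = 15−7 = 8
LF_Task 5 = LS_Task 10 = 17; LS_Task 5 = 17−5 = 12
LF_Task 4 = LS_Task 10 = 17; LS_Task 4 = 17−7 = 10
LF_Task 3 = LS_Task 8 = 14; LS_Task 3 = 14−14 = 0
LF_Task 2 = LS_Task 10 = 17; LS_Task 2 = 17−13 = 4
LF_Task 1 = LS_Task 10 = 17; LS_Task 1 = 17−15 = 2
Slack_Task 2 = LS_Task 2 − ES_Task 2 = 4 − 0 = 4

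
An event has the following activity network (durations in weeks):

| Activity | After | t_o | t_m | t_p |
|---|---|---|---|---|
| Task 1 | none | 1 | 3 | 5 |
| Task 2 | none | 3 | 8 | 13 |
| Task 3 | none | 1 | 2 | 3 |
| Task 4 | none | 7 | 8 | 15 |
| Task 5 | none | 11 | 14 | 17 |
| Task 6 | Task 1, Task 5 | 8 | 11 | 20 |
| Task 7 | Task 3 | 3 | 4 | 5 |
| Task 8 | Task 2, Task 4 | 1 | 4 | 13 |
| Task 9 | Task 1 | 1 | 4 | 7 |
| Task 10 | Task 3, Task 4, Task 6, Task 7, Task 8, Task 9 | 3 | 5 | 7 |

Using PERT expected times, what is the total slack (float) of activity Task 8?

te_Task 1 = (1 + 4·3 + 5)/6 = 18/6 = 3
te_Task 2 = (3 + 4·8 + 13)/6 = 48/6 = 8
te_Task 3 = (1 + 4·2 + 3)/6 = 12/6 = 2
te_Task 4 = (7 + 4·8 + 15)/6 = 54/6 = 9
te_Task 5 = (11 + 4·14 + 17)/6 = 84/6 = 14
te_Task 6 = (8 + 4·11 + 20)/6 = 72/6 = 12
te_Task 7 = (3 + 4·4 + 5)/6 = 24/6 = 4
te_Task 8 = (1 + 4·4 + 13)/6 = 30/6 = 5
te_Task 9 = (1 + 4·4 + 7)/6 = 24/6 = 4
te_Task 10 = (3 + 4·5 + 7)/6 = 30/6 = 5

Forward pass:
ES_Task 1 = 0; EF_Task 1 = 3
ES_Task 2 = 0; EF_Task 2 = 8
ES_Task 3 = 0; EF_Task 3 = 2
ES_Task 4 = 0; EF_Task 4 = 9
ES_Task 5 = 0; EF_Task 5 = 14
ES_Task 6 = max(EF_Task 1=3, EF_Task 5=14) = 14; EF_Task 6 = 14+12 = 26
ES_Task 7 = 2; EF_Task 7 = 2+4 = 6
ES_Task 8 = max(EF_Task 2=8, EF_Task 4=9) = 9; EF_Task 8 = 9+5 = 14
ES_Task 9 = 3; EF_Task 9 = 3+4 = 7
ES_Task 10 = max(EF_Task 3=2, EF_Task 4=9, EF_Task 6=26, EF_Task 7=6, EF_Task 8=14, EF_Task 9=7) = 26; EF_Task 10 = 26+5 = 31
Expected project duration μ = 31 weeks. Critical path: Task 5 → Task 6 → Task 10.

Backward pass:
LF_Task 10 = 31; LS_Task 10 = 31−5 = 26
LF_Task 9 = LS_Task 10 = 26; LS_Task 9 = 26−4 = 22
LF_Task 8 = LS_Task 10 = 26; LS_Task 8 = 26−5 = 21
LF_Task 7 = LS_Task 10 = 26; LS_Task 7 = 26−4 = 22
LF_Task 6 = LS_Task 10 = 26; LS_Task 6 = 26−12 = 14
LF_Task 5 = LS_Task 6 = 14; LS_Task 5 = 14−14 = 0
LF_Task 4 = min(LS_Task 8=21, LS_Task 10=26) = 21; LS_Task 4 = 21−9 = 12
LF_Task 3 = min(LS_Task 7=22, LS_Task 10=26) = 22; LS_Task 3 = 22−2 = 20
LF_Task 2 = LS_Task 8 = 21; LS_Task 2 = 21−8 = 13
LF_Task 1 = min(LS_Task 6=14, LS_Task 9=22) = 14; LS_Task 1 = 14−3 = 11
Slack_Task 8 = LS_Task 8 − ES_Task 8 = 21 − 9 = 12

12 weeks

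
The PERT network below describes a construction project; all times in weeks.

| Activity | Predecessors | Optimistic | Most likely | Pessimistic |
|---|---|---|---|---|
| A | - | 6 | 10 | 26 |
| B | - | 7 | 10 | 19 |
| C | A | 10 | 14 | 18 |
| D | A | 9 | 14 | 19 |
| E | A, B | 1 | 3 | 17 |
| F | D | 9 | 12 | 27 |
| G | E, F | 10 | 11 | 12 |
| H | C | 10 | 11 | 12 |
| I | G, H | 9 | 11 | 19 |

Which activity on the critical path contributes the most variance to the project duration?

A

te_A = (6 + 4·10 + 26)/6 = 72/6 = 12; σ²_A = ((26−6)/6)² = 11.111
te_B = (7 + 4·10 + 19)/6 = 66/6 = 11; σ²_B = ((19−7)/6)² = 4.000
te_C = (10 + 4·14 + 18)/6 = 84/6 = 14; σ²_C = ((18−10)/6)² = 1.778
te_D = (9 + 4·14 + 19)/6 = 84/6 = 14; σ²_D = ((19−9)/6)² = 2.778
te_E = (1 + 4·3 + 17)/6 = 30/6 = 5; σ²_E = ((17−1)/6)² = 7.111
te_F = (9 + 4·12 + 27)/6 = 84/6 = 14; σ²_F = ((27−9)/6)² = 9.000
te_G = (10 + 4·11 + 12)/6 = 66/6 = 11; σ²_G = ((12−10)/6)² = 0.111
te_H = (10 + 4·11 + 12)/6 = 66/6 = 11; σ²_H = ((12−10)/6)² = 0.111
te_I = (9 + 4·11 + 19)/6 = 72/6 = 12; σ²_I = ((19−9)/6)² = 2.778

Forward pass:
ES_A = 0; EF_A = 12
ES_B = 0; EF_B = 11
ES_C = 12; EF_C = 12+14 = 26
ES_D = 12; EF_D = 12+14 = 26
ES_E = max(EF_A=12, EF_B=11) = 12; EF_E = 12+5 = 17
ES_F = 26; EF_F = 26+14 = 40
ES_G = max(EF_E=17, EF_F=40) = 40; EF_G = 40+11 = 51
ES_H = 26; EF_H = 26+11 = 37
ES_I = max(EF_G=51, EF_H=37) = 51; EF_I = 51+12 = 63
Expected project duration μ = 63 weeks. Critical path: A → D → F → G → I.

Variances on critical path: σ²_A=11.111, σ²_D=2.778, σ²_F=9.000, σ²_G=0.111, σ²_I=2.778.
Largest is σ²_A = 11.111.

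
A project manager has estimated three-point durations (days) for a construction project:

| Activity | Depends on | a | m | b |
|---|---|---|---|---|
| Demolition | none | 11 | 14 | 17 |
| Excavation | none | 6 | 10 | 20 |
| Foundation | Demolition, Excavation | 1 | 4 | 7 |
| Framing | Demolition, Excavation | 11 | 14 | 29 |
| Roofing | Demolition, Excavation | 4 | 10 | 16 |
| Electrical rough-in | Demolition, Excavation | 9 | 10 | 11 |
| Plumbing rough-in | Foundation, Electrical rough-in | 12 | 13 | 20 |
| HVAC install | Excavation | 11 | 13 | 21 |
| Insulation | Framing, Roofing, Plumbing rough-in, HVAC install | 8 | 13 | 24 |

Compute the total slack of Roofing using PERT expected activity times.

te_Demolition = (11 + 4·14 + 17)/6 = 84/6 = 14
te_Excavation = (6 + 4·10 + 20)/6 = 66/6 = 11
te_Foundation = (1 + 4·4 + 7)/6 = 24/6 = 4
te_Framing = (11 + 4·14 + 29)/6 = 96/6 = 16
te_Roofing = (4 + 4·10 + 16)/6 = 60/6 = 10
te_Electrical rough-in = (9 + 4·10 + 11)/6 = 60/6 = 10
te_Plumbing rough-in = (12 + 4·13 + 20)/6 = 84/6 = 14
te_HVAC install = (11 + 4·13 + 21)/6 = 84/6 = 14
te_Insulation = (8 + 4·13 + 24)/6 = 84/6 = 14

Forward pass:
ES_Demolition = 0; EF_Demolition = 14
ES_Excavation = 0; EF_Excavation = 11
ES_Foundation = max(EF_Demolition=14, EF_Excavation=11) = 14; EF_Foundation = 14+4 = 18
ES_Framing = max(EF_Demolition=14, EF_Excavation=11) = 14; EF_Framing = 14+16 = 30
ES_Roofing = max(EF_Demolition=14, EF_Excavation=11) = 14; EF_Roofing = 14+10 = 24
ES_Electrical rough-in = max(EF_Demolition=14, EF_Excavation=11) = 14; EF_Electrical rough-in = 14+10 = 24
ES_Plumbing rough-in = max(EF_Foundation=18, EF_Electrical rough-in=24) = 24; EF_Plumbing rough-in = 24+14 = 38
ES_HVAC install = 11; EF_HVAC install = 11+14 = 25
ES_Insulation = max(EF_Framing=30, EF_Roofing=24, EF_Plumbing rough-in=38, EF_HVAC install=25) = 38; EF_Insulation = 38+14 = 52
Expected project duration μ = 52 days. Critical path: Demolition → Electrical rough-in → Plumbing rough-in → Insulation.

Backward pass:
LF_Insulation = 52; LS_Insulation = 52−14 = 38
LF_HVAC install = LS_Insulation = 38; LS_HVAC install = 38−14 = 24
LF_Plumbing rough-in = LS_Insulation = 38; LS_Plumbing rough-in = 38−14 = 24
LF_Electrical rough-in = LS_Plumbing rough-in = 24; LS_Electrical rough-in = 24−10 = 14
LF_Roofing = LS_Insulation = 38; LS_Roofing = 38−10 = 28
LF_Framing = LS_Insulation = 38; LS_Framing = 38−16 = 22
LF_Foundation = LS_Plumbing rough-in = 24; LS_Foundation = 24−4 = 20
LF_Excavation = min(LS_Foundation=20, LS_Framing=22, LS_Roofing=28, LS_Electrical rough-in=14, LS_HVAC install=24) = 14; LS_Excavation = 14−11 = 3
LF_Demolition = min(LS_Foundation=20, LS_Framing=22, LS_Roofing=28, LS_Electrical rough-in=14) = 14; LS_Demolition = 14−14 = 0
Slack_Roofing = LS_Roofing − ES_Roofing = 28 − 14 = 14

14 days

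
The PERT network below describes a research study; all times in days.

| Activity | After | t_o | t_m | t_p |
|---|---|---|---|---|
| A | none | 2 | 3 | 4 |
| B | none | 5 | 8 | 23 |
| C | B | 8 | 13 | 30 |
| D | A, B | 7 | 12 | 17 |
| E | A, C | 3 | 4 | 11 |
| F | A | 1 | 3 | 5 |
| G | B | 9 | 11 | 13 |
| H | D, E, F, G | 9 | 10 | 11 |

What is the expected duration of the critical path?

te_A = (2 + 4·3 + 4)/6 = 18/6 = 3
te_B = (5 + 4·8 + 23)/6 = 60/6 = 10
te_C = (8 + 4·13 + 30)/6 = 90/6 = 15
te_D = (7 + 4·12 + 17)/6 = 72/6 = 12
te_E = (3 + 4·4 + 11)/6 = 30/6 = 5
te_F = (1 + 4·3 + 5)/6 = 18/6 = 3
te_G = (9 + 4·11 + 13)/6 = 66/6 = 11
te_H = (9 + 4·10 + 11)/6 = 60/6 = 10

Forward pass:
ES_A = 0; EF_A = 3
ES_B = 0; EF_B = 10
ES_C = 10; EF_C = 10+15 = 25
ES_D = max(EF_A=3, EF_B=10) = 10; EF_D = 10+12 = 22
ES_E = max(EF_A=3, EF_C=25) = 25; EF_E = 25+5 = 30
ES_F = 3; EF_F = 3+3 = 6
ES_G = 10; EF_G = 10+11 = 21
ES_H = max(EF_D=22, EF_E=30, EF_F=6, EF_G=21) = 30; EF_H = 30+10 = 40
Expected project duration μ = 40 days. Critical path: B → C → E → H.

40 days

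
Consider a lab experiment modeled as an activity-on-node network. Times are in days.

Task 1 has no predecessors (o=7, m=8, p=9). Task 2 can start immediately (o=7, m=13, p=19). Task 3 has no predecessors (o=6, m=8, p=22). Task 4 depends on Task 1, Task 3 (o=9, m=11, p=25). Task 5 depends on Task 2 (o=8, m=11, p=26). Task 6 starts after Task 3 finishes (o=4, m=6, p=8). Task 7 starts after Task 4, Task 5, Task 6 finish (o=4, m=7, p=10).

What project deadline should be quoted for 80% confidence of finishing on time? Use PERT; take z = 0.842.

te_Task 1 = (7 + 4·8 + 9)/6 = 48/6 = 8; σ²_Task 1 = ((9−7)/6)² = 0.111
te_Task 2 = (7 + 4·13 + 19)/6 = 78/6 = 13; σ²_Task 2 = ((19−7)/6)² = 4.000
te_Task 3 = (6 + 4·8 + 22)/6 = 60/6 = 10; σ²_Task 3 = ((22−6)/6)² = 7.111
te_Task 4 = (9 + 4·11 + 25)/6 = 78/6 = 13; σ²_Task 4 = ((25−9)/6)² = 7.111
te_Task 5 = (8 + 4·11 + 26)/6 = 78/6 = 13; σ²_Task 5 = ((26−8)/6)² = 9.000
te_Task 6 = (4 + 4·6 + 8)/6 = 36/6 = 6; σ²_Task 6 = ((8−4)/6)² = 0.444
te_Task 7 = (4 + 4·7 + 10)/6 = 42/6 = 7; σ²_Task 7 = ((10−4)/6)² = 1.000

Forward pass:
ES_Task 1 = 0; EF_Task 1 = 8
ES_Task 2 = 0; EF_Task 2 = 13
ES_Task 3 = 0; EF_Task 3 = 10
ES_Task 4 = max(EF_Task 1=8, EF_Task 3=10) = 10; EF_Task 4 = 10+13 = 23
ES_Task 5 = 13; EF_Task 5 = 13+13 = 26
ES_Task 6 = 10; EF_Task 6 = 10+6 = 16
ES_Task 7 = max(EF_Task 4=23, EF_Task 5=26, EF_Task 6=16) = 26; EF_Task 7 = 26+7 = 33
Expected project duration μ = 33 days. Critical path: Task 2 → Task 5 → Task 7.

Variance along critical path = 4.000 + 9.000 + 1.000 = 14.000; σ = 3.742 days.
D = μ + z·σ = 33 + 0.842·3.742 = 36.2 days

36.2 days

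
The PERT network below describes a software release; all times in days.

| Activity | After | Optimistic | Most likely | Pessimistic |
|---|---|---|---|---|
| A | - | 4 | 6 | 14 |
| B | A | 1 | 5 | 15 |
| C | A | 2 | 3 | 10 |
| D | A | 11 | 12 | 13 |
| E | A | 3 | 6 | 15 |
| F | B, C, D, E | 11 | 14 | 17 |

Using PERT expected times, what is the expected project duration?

te_A = (4 + 4·6 + 14)/6 = 42/6 = 7
te_B = (1 + 4·5 + 15)/6 = 36/6 = 6
te_C = (2 + 4·3 + 10)/6 = 24/6 = 4
te_D = (11 + 4·12 + 13)/6 = 72/6 = 12
te_E = (3 + 4·6 + 15)/6 = 42/6 = 7
te_F = (11 + 4·14 + 17)/6 = 84/6 = 14

Forward pass:
ES_A = 0; EF_A = 7
ES_B = 7; EF_B = 7+6 = 13
ES_C = 7; EF_C = 7+4 = 11
ES_D = 7; EF_D = 7+12 = 19
ES_E = 7; EF_E = 7+7 = 14
ES_F = max(EF_B=13, EF_C=11, EF_D=19, EF_E=14) = 19; EF_F = 19+14 = 33
Expected project duration μ = 33 days. Critical path: A → D → F.

33 days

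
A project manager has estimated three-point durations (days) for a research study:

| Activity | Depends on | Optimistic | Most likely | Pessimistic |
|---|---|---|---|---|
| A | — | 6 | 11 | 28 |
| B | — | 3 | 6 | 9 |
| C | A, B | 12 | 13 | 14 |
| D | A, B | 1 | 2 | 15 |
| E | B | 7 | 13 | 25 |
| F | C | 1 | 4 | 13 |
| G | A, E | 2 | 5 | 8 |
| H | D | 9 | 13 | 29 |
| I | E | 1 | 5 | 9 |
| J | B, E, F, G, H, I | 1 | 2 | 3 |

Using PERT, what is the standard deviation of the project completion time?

te_A = (6 + 4·11 + 28)/6 = 78/6 = 13; σ²_A = ((28−6)/6)² = 13.444
te_B = (3 + 4·6 + 9)/6 = 36/6 = 6; σ²_B = ((9−3)/6)² = 1.000
te_C = (12 + 4·13 + 14)/6 = 78/6 = 13; σ²_C = ((14−12)/6)² = 0.111
te_D = (1 + 4·2 + 15)/6 = 24/6 = 4; σ²_D = ((15−1)/6)² = 5.444
te_E = (7 + 4·13 + 25)/6 = 84/6 = 14; σ²_E = ((25−7)/6)² = 9.000
te_F = (1 + 4·4 + 13)/6 = 30/6 = 5; σ²_F = ((13−1)/6)² = 4.000
te_G = (2 + 4·5 + 8)/6 = 30/6 = 5; σ²_G = ((8−2)/6)² = 1.000
te_H = (9 + 4·13 + 29)/6 = 90/6 = 15; σ²_H = ((29−9)/6)² = 11.111
te_I = (1 + 4·5 + 9)/6 = 30/6 = 5; σ²_I = ((9−1)/6)² = 1.778
te_J = (1 + 4·2 + 3)/6 = 12/6 = 2; σ²_J = ((3−1)/6)² = 0.111

Forward pass:
ES_A = 0; EF_A = 13
ES_B = 0; EF_B = 6
ES_C = max(EF_A=13, EF_B=6) = 13; EF_C = 13+13 = 26
ES_D = max(EF_A=13, EF_B=6) = 13; EF_D = 13+4 = 17
ES_E = 6; EF_E = 6+14 = 20
ES_F = 26; EF_F = 26+5 = 31
ES_G = max(EF_A=13, EF_E=20) = 20; EF_G = 20+5 = 25
ES_H = 17; EF_H = 17+15 = 32
ES_I = 20; EF_I = 20+5 = 25
ES_J = max(EF_B=6, EF_E=20, EF_F=31, EF_G=25, EF_H=32, EF_I=25) = 32; EF_J = 32+2 = 34
Expected project duration μ = 34 days. Critical path: A → D → H → J.

Variance along critical path = 13.444 + 5.444 + 11.111 + 0.111 = 30.111
σ = √30.111 = 5.487 days

5.49 days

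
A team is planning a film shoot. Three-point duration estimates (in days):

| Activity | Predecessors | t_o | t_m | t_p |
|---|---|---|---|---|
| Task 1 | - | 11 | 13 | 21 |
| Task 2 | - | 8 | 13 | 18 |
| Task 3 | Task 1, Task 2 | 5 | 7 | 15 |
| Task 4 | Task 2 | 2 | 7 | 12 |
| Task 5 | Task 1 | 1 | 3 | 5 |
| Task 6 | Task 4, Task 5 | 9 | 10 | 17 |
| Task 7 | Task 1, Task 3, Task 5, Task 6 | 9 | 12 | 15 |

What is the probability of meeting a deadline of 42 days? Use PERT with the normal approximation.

0.365

te_Task 1 = (11 + 4·13 + 21)/6 = 84/6 = 14; σ²_Task 1 = ((21−11)/6)² = 2.778
te_Task 2 = (8 + 4·13 + 18)/6 = 78/6 = 13; σ²_Task 2 = ((18−8)/6)² = 2.778
te_Task 3 = (5 + 4·7 + 15)/6 = 48/6 = 8; σ²_Task 3 = ((15−5)/6)² = 2.778
te_Task 4 = (2 + 4·7 + 12)/6 = 42/6 = 7; σ²_Task 4 = ((12−2)/6)² = 2.778
te_Task 5 = (1 + 4·3 + 5)/6 = 18/6 = 3; σ²_Task 5 = ((5−1)/6)² = 0.444
te_Task 6 = (9 + 4·10 + 17)/6 = 66/6 = 11; σ²_Task 6 = ((17−9)/6)² = 1.778
te_Task 7 = (9 + 4·12 + 15)/6 = 72/6 = 12; σ²_Task 7 = ((15−9)/6)² = 1.000

Forward pass:
ES_Task 1 = 0; EF_Task 1 = 14
ES_Task 2 = 0; EF_Task 2 = 13
ES_Task 3 = max(EF_Task 1=14, EF_Task 2=13) = 14; EF_Task 3 = 14+8 = 22
ES_Task 4 = 13; EF_Task 4 = 13+7 = 20
ES_Task 5 = 14; EF_Task 5 = 14+3 = 17
ES_Task 6 = max(EF_Task 4=20, EF_Task 5=17) = 20; EF_Task 6 = 20+11 = 31
ES_Task 7 = max(EF_Task 1=14, EF_Task 3=22, EF_Task 5=17, EF_Task 6=31) = 31; EF_Task 7 = 31+12 = 43
Expected project duration μ = 43 days. Critical path: Task 2 → Task 4 → Task 6 → Task 7.

Variance along critical path = 2.778 + 2.778 + 1.778 + 1.000 = 8.333; σ = √8.333 = 2.887 days.
Z = (42 − 43) / 2.887 = -0.346
P(T ≤ 42) = Φ(-0.346) ≈ 0.365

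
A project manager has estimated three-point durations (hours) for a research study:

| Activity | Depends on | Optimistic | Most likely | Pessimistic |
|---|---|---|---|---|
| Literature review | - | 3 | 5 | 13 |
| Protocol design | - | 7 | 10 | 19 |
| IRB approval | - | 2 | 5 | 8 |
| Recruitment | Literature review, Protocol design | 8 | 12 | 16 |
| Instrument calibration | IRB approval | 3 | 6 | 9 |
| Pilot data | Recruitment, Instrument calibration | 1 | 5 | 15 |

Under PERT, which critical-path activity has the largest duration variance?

Pilot data

te_Literature review = (3 + 4·5 + 13)/6 = 36/6 = 6; σ²_Literature review = ((13−3)/6)² = 2.778
te_Protocol design = (7 + 4·10 + 19)/6 = 66/6 = 11; σ²_Protocol design = ((19−7)/6)² = 4.000
te_IRB approval = (2 + 4·5 + 8)/6 = 30/6 = 5; σ²_IRB approval = ((8−2)/6)² = 1.000
te_Recruitment = (8 + 4·12 + 16)/6 = 72/6 = 12; σ²_Recruitment = ((16−8)/6)² = 1.778
te_Instrument calibration = (3 + 4·6 + 9)/6 = 36/6 = 6; σ²_Instrument calibration = ((9−3)/6)² = 1.000
te_Pilot data = (1 + 4·5 + 15)/6 = 36/6 = 6; σ²_Pilot data = ((15−1)/6)² = 5.444

Forward pass:
ES_Literature review = 0; EF_Literature review = 6
ES_Protocol design = 0; EF_Protocol design = 11
ES_IRB approval = 0; EF_IRB approval = 5
ES_Recruitment = max(EF_Literature review=6, EF_Protocol design=11) = 11; EF_Recruitment = 11+12 = 23
ES_Instrument calibration = 5; EF_Instrument calibration = 5+6 = 11
ES_Pilot data = max(EF_Recruitment=23, EF_Instrument calibration=11) = 23; EF_Pilot data = 23+6 = 29
Expected project duration μ = 29 hours. Critical path: Protocol design → Recruitment → Pilot data.

Variances on critical path: σ²_Protocol design=4.000, σ²_Recruitment=1.778, σ²_Pilot data=5.444.
Largest is σ²_Pilot data = 5.444.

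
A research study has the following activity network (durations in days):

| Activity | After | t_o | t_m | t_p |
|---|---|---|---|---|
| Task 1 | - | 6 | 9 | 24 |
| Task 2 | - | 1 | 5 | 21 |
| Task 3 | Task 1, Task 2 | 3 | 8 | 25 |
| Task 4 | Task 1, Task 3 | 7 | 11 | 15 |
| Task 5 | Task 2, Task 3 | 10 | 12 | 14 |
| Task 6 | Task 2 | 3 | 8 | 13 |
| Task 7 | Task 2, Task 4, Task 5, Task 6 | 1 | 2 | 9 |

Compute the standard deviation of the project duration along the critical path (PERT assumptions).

4.97 days

te_Task 1 = (6 + 4·9 + 24)/6 = 66/6 = 11; σ²_Task 1 = ((24−6)/6)² = 9.000
te_Task 2 = (1 + 4·5 + 21)/6 = 42/6 = 7; σ²_Task 2 = ((21−1)/6)² = 11.111
te_Task 3 = (3 + 4·8 + 25)/6 = 60/6 = 10; σ²_Task 3 = ((25−3)/6)² = 13.444
te_Task 4 = (7 + 4·11 + 15)/6 = 66/6 = 11; σ²_Task 4 = ((15−7)/6)² = 1.778
te_Task 5 = (10 + 4·12 + 14)/6 = 72/6 = 12; σ²_Task 5 = ((14−10)/6)² = 0.444
te_Task 6 = (3 + 4·8 + 13)/6 = 48/6 = 8; σ²_Task 6 = ((13−3)/6)² = 2.778
te_Task 7 = (1 + 4·2 + 9)/6 = 18/6 = 3; σ²_Task 7 = ((9−1)/6)² = 1.778

Forward pass:
ES_Task 1 = 0; EF_Task 1 = 11
ES_Task 2 = 0; EF_Task 2 = 7
ES_Task 3 = max(EF_Task 1=11, EF_Task 2=7) = 11; EF_Task 3 = 11+10 = 21
ES_Task 4 = max(EF_Task 1=11, EF_Task 3=21) = 21; EF_Task 4 = 21+11 = 32
ES_Task 5 = max(EF_Task 2=7, EF_Task 3=21) = 21; EF_Task 5 = 21+12 = 33
ES_Task 6 = 7; EF_Task 6 = 7+8 = 15
ES_Task 7 = max(EF_Task 2=7, EF_Task 4=32, EF_Task 5=33, EF_Task 6=15) = 33; EF_Task 7 = 33+3 = 36
Expected project duration μ = 36 days. Critical path: Task 1 → Task 3 → Task 5 → Task 7.

Variance along critical path = 9.000 + 13.444 + 0.444 + 1.778 = 24.667
σ = √24.667 = 4.967 days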